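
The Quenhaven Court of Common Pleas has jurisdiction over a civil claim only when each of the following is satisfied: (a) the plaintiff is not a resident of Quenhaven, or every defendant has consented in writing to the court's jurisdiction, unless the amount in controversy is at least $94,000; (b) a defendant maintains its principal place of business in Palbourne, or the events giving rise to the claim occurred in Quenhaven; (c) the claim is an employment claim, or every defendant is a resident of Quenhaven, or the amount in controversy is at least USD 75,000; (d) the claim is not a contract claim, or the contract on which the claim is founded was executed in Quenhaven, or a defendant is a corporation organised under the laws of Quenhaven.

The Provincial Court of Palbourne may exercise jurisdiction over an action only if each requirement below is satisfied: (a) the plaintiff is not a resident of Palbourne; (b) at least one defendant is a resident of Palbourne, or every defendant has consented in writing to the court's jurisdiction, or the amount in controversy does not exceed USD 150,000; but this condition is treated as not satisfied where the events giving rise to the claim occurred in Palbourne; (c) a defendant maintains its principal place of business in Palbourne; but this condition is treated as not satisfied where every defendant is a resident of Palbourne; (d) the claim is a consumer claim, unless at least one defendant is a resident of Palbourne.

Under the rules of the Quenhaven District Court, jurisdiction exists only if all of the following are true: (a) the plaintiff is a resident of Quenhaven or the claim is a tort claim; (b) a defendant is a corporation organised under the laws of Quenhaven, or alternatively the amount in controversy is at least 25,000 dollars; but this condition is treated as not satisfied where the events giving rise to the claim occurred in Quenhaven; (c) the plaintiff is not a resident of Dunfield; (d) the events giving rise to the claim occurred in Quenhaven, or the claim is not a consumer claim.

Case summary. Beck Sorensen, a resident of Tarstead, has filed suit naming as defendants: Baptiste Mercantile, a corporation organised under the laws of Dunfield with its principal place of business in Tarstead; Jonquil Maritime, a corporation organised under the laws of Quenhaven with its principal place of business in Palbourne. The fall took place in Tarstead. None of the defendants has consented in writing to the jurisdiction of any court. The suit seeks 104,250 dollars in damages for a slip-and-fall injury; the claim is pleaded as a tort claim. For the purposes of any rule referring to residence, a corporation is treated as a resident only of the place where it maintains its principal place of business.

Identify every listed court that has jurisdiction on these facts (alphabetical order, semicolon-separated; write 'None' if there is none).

the Provincial Court of Palbourne; the Quenhaven Court of Common Pleas; the Quenhaven District Court

The Quenhaven Court of Common Pleas:
  (a) The plaintiff resides in Tarstead, which is not Quenhaven, so this disjunct is met. Satisfied.
  (b) Jonquil Maritime has its principal place of business in Palbourne, so this disjunct is met. Condition met.
  (c) The amount in controversy is $104,250, which meets the USD 75,000 floor, so this disjunct is met. Satisfied.
  (d) The claim is a tort claim, not a contract claim, so this disjunct is met. Satisfied.
  → Every requirement is satisfied — jurisdiction.
The Provincial Court of Palbourne:
  (a) The plaintiff resides in Tarstead, which is not Palbourne. Satisfied.
  (b) Jonquil Maritime resides in Palbourne, so this disjunct is met. The exception is not triggered, since the operative events occurred in Tarstead, not Palbourne. Condition met.
  (c) Jonquil Maritime has its principal place of business in Palbourne. And the carve-out is inapplicable — the defendants reside as follows — Baptiste Mercantile in Tarstead, Jonquil Maritime in Palbourne — not all in Palbourne. Met.
  (d) The claim is a tort claim, not a consumer claim. However, Jonquil Maritime resides in Palbourne, so the 'unless' proviso supplies this condition. Met.
  → Every requirement is satisfied — jurisdiction.
The Quenhaven District Court:
  (a) The claim is a tort claim — that alternative is enough. Satisfied.
  (b) Jonquil Maritime is organised under the laws of Quenhaven — that alternative is enough. And the carve-out is inapplicable — the operative events occurred in Tarstead, not Quenhaven. Condition met.
  (c) The plaintiff resides in Tarstead, which is not Dunfield. Condition met.
  (d) The claim is a tort claim, not a consumer claim — that alternative is enough. Met.
  → All conditions met; jurisdiction exists.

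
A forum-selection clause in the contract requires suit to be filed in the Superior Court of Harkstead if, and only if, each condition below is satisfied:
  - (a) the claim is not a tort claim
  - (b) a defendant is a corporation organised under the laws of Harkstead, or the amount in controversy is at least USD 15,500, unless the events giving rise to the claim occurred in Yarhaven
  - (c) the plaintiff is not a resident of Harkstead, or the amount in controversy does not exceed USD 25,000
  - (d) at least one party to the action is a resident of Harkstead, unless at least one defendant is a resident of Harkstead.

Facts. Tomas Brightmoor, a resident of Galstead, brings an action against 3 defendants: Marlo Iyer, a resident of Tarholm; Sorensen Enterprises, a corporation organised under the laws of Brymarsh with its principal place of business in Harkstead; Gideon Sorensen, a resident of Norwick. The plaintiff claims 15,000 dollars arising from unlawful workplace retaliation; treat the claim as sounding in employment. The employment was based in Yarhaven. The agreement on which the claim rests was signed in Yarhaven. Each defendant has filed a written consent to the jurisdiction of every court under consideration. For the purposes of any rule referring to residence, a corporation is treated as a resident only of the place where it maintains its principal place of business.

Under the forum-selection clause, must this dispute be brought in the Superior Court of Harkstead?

Yes

The Superior Court of Harkstead:
  (a) The claim is an employment claim, not a tort claim. Met.
  (b) The corporate defendant(s) are organised in Brymarsh, not Harkstead; the amount in controversy is USD 15,000, below the USD 15,500 floor — every alternative fails. The proviso rescues it, though: the operative events occurred in Yarhaven. Satisfied.
  (c) The plaintiff resides in Galstead, which is not Harkstead, which satisfies one of the alternatives. Satisfied.
  (d) Sorensen Enterprises resides in Harkstead. Satisfied.
  → The clause applies.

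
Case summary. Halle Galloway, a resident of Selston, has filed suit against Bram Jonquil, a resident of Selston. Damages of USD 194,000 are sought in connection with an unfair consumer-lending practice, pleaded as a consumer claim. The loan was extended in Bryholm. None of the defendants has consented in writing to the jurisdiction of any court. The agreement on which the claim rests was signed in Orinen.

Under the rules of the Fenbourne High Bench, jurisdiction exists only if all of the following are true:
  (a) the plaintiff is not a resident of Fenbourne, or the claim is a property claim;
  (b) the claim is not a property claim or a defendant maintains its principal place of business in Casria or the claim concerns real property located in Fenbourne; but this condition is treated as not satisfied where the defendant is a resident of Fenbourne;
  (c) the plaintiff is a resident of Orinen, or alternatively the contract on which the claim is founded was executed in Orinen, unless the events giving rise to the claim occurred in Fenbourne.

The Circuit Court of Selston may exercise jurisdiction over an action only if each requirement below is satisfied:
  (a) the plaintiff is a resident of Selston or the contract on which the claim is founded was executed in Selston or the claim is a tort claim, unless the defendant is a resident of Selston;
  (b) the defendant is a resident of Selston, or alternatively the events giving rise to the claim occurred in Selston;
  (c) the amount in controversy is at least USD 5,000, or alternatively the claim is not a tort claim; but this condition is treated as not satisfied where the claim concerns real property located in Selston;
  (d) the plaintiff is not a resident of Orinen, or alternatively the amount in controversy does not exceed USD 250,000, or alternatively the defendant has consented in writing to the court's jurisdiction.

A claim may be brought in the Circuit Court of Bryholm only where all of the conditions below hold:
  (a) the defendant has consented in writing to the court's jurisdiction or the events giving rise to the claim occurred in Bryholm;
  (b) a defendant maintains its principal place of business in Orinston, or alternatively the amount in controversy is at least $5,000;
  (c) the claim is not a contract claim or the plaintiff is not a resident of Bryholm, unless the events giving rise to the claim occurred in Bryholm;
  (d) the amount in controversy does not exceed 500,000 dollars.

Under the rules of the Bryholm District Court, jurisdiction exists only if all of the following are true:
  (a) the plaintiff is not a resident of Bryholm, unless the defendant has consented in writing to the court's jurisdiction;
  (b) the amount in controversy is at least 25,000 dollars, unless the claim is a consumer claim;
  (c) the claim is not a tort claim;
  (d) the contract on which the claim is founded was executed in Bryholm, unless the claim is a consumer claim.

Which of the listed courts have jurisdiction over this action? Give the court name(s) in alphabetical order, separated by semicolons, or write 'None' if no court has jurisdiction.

the Bryholm District Court; the Circuit Court of Bryholm; the Circuit Court of Selston; the Fenbourne High Bench

The Fenbourne High Bench:
  (a) The plaintiff resides in Selston, which is not Fenbourne, which satisfies one of the alternatives. Satisfied.
  (b) The claim is a consumer claim, not a property claim, which satisfies one of the alternatives. And the carve-out is inapplicable — the defendant resides in Selston, not Fenbourne. Condition met.
  (c) The contract was executed in Orinen, so this disjunct is met. Met.
  → The court has jurisdiction.
The Circuit Court of Selston:
  (a) The plaintiff resides in Selston, which satisfies one of the alternatives. Met.
  (b) The defendant resides in Selston, so one alternative holds. Satisfied.
  (c) The amount in controversy is $194,000, which meets the USD 5,000 floor, so one alternative holds. The carve-out does not apply: the claim does not concern real property. Met.
  (d) The plaintiff resides in Selston, which is not Orinen — that alternative is enough. Condition met.
  → All conditions met; jurisdiction exists.
The Circuit Court of Bryholm:
  (a) The operative events occurred in Bryholm — that alternative is enough. Condition met.
  (b) The amount in controversy is 194,000 dollars, which meets the 5,000 dollars floor — that alternative is enough. Condition met.
  (c) The claim is a consumer claim, not a contract claim, so this disjunct is met. Condition met.
  (d) The amount in controversy is USD 194,000, within the 500,000 dollars ceiling. Met.
  → The court has jurisdiction.
The Bryholm District Court:
  (a) The plaintiff resides in Selston, which is not Bryholm. Satisfied.
  (b) The amount in controversy is 194,000 dollars, which meets the $25,000 floor. Met.
  (c) The claim is a consumer claim, not a tort claim. Condition met.
  (d) The contract was executed in Orinen, not Bryholm. The proviso rescues it, though: the claim is a consumer claim. Satisfied.
  → Jurisdiction lies.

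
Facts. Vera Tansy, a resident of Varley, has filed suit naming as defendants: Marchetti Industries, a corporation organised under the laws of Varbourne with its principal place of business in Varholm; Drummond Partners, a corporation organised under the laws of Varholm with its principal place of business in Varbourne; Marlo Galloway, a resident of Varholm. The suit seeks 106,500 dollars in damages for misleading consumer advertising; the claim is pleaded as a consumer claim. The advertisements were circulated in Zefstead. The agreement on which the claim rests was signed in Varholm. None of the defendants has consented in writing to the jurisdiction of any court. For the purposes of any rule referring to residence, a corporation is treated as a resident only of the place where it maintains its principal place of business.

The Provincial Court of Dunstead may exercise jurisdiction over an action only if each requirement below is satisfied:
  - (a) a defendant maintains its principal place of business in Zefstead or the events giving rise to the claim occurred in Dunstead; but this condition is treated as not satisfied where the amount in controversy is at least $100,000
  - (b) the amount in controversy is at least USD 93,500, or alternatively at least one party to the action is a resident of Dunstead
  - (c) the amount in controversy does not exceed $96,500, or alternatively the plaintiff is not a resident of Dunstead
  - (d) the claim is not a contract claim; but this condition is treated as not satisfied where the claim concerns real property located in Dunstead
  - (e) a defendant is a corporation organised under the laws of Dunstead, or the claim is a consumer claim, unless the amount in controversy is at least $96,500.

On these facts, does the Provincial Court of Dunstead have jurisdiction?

No

The Provincial Court of Dunstead:
  (a) The corporate defendant(s) have their principal place of business in Varbourne, Varholm, not Zefstead; the operative events occurred in Zefstead, not Dunstead — none of the alternatives is met. Not met.
  (b) The amount in controversy is $106,500, which meets the 93,500 dollars floor — that alternative is enough. Met.
  (c) The plaintiff resides in Varley, which is not Dunstead, which satisfies one of the alternatives. Satisfied.
  (d) The claim is a consumer claim, not a contract claim. And the carve-out is inapplicable — the claim does not concern real property. Condition met.
  (e) The claim is a consumer claim, which satisfies one of the alternatives. Satisfied.
  → Not every requirement is met — no jurisdiction.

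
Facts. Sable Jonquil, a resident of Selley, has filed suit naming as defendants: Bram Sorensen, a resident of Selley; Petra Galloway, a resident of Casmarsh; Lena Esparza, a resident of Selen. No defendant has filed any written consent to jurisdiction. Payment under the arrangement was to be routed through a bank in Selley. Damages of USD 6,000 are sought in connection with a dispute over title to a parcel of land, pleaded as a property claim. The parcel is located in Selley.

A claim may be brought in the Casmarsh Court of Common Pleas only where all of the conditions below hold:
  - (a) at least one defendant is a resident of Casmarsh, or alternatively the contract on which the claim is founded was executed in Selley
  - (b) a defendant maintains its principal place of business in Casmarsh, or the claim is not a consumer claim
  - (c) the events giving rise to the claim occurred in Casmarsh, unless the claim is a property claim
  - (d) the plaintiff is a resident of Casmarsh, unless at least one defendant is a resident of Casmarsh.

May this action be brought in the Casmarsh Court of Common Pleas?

Yes

The Casmarsh Court of Common Pleas:
  (a) Petra Galloway resides in Casmarsh, so this disjunct is met. Condition met.
  (b) The claim is a property claim, not a consumer claim, which satisfies one of the alternatives. Condition met.
  (c) The operative events occurred in Selley, not Casmarsh. But the claim is a property claim, and the 'unless' clause therefore excuses the requirement. Condition met.
  (d) The plaintiff resides in Selley, not Casmarsh. The proviso rescues it, though: Petra Galloway resides in Casmarsh. Condition met.
  → Jurisdiction lies.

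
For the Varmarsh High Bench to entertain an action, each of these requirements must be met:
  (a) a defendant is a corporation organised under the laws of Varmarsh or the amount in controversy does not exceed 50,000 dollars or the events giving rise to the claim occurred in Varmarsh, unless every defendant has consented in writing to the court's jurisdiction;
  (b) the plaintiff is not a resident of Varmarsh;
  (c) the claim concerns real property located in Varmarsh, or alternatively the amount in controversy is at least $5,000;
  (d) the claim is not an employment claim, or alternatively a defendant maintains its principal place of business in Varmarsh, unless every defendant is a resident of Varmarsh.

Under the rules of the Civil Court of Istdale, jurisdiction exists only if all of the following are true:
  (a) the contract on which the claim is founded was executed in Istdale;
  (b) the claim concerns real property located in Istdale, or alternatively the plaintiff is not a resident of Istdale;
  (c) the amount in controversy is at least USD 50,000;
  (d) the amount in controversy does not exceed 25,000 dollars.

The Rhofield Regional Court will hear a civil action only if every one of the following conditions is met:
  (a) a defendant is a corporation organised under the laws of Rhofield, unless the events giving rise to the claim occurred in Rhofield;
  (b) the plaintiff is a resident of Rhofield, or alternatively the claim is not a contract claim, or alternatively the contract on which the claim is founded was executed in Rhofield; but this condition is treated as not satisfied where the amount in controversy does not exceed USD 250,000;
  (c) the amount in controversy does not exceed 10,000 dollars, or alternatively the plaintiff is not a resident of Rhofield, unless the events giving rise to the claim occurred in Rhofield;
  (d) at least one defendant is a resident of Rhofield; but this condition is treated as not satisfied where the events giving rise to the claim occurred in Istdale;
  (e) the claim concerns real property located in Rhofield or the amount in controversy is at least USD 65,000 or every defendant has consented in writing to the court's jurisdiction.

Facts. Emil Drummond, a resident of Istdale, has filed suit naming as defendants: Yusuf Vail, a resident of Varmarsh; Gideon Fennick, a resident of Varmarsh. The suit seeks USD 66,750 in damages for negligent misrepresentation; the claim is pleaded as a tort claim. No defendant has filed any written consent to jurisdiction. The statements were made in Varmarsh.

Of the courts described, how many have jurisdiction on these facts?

1

The Varmarsh High Bench:
  (a) The operative events occurred in Varmarsh — that alternative is enough. Satisfied.
  (b) The plaintiff resides in Istdale, which is not Varmarsh. Met.
  (c) The amount in controversy is $66,750, which meets the $5,000 floor, so one alternative holds. Met.
  (d) The claim is a tort claim, not an employment claim — that alternative is enough. Met.
  → Every requirement is satisfied — jurisdiction.
The Civil Court of Istdale:
  (a) No contract (and hence no place of execution) is alleged. Not satisfied.
  (b) The claim does not concern real property; the plaintiff resides in Istdale — none of the alternatives is met. Not satisfied.
  (c) The amount in controversy is USD 66,750, which meets the 50,000 dollars floor. Met.
  (d) The amount in controversy is $66,750, above the USD 25,000 ceiling. Fails.
  → The court lacks jurisdiction.
The Rhofield Regional Court:
  (a) No defendant is a corporation. The proviso offers no rescue either, since the operative events occurred in Varmarsh, not Rhofield. Condition not met.
  (b) The claim is a tort claim, not a contract claim, so one alternative holds. But the amount in controversy is $66,750, within the 250,000 dollars ceiling, triggering the carve-out and defeating this condition. Fails.
  (c) The plaintiff resides in Istdale, which is not Rhofield, which satisfies one of the alternatives. Condition met.
  (d) No defendant resides in Rhofield (they reside in Varmarsh, Varmarsh). Not met.
  (e) The amount in controversy is USD 66,750, which meets the 65,000 dollars floor, so one alternative holds. Met.
  → The court lacks jurisdiction.
Courts with jurisdiction: the Varmarsh High Bench — 1 in total.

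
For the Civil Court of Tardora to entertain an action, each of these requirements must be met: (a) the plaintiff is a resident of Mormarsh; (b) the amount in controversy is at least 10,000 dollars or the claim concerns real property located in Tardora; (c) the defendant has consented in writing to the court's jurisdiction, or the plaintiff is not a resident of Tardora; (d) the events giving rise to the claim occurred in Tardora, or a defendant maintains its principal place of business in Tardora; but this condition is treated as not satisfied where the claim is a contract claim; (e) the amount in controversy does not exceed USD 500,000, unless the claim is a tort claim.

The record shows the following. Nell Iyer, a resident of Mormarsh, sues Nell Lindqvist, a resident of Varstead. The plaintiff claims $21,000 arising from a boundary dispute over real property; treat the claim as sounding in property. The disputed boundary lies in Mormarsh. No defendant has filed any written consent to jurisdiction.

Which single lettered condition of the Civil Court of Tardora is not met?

(d)

The Civil Court of Tardora:
  (a) The plaintiff resides in Mormarsh. Satisfied.
  (b) The amount in controversy is $21,000, which meets the USD 10,000 floor, so this disjunct is met. Met.
  (c) The plaintiff resides in Mormarsh, which is not Tardora — that alternative is enough. Satisfied.
  (d) The operative events occurred in Mormarsh, not Tardora; no defendant is a corporation — none of the alternatives is met. Fails.
  (e) The amount in controversy is $21,000, within the USD 500,000 ceiling. Met.
Only condition (d) fails.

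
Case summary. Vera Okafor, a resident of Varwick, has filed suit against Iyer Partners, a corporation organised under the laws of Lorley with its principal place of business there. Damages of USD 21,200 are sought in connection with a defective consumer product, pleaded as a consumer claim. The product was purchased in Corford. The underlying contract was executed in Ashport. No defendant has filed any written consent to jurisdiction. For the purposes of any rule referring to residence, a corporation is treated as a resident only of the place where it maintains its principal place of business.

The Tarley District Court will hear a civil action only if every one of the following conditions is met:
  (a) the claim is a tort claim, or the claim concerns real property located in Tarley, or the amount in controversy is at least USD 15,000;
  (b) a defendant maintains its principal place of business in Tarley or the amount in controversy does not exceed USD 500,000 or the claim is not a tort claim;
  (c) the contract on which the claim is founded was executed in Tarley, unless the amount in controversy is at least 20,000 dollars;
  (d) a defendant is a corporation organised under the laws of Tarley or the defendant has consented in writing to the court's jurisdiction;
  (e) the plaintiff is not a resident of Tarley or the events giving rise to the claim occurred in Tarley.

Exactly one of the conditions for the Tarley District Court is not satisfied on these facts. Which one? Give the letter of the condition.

(d)

The Tarley District Court:
  (a) The amount in controversy is $21,200, which meets the USD 15,000 floor — that alternative is enough. Condition met.
  (b) The amount in controversy is 21,200 dollars, within the USD 500,000 ceiling — that alternative is enough. Condition met.
  (c) The contract was executed in Ashport, not Tarley. But the amount in controversy is 21,200 dollars, which meets the 20,000 dollars floor, and the 'unless' clause therefore excuses the requirement. Satisfied.
  (d) The corporate defendant(s) are organised in Lorley, not Tarley; no such written consent has been filed — none of the alternatives is met. Fails.
  (e) The plaintiff resides in Varwick, which is not Tarley, so this disjunct is met. Met.
Only condition (d) fails.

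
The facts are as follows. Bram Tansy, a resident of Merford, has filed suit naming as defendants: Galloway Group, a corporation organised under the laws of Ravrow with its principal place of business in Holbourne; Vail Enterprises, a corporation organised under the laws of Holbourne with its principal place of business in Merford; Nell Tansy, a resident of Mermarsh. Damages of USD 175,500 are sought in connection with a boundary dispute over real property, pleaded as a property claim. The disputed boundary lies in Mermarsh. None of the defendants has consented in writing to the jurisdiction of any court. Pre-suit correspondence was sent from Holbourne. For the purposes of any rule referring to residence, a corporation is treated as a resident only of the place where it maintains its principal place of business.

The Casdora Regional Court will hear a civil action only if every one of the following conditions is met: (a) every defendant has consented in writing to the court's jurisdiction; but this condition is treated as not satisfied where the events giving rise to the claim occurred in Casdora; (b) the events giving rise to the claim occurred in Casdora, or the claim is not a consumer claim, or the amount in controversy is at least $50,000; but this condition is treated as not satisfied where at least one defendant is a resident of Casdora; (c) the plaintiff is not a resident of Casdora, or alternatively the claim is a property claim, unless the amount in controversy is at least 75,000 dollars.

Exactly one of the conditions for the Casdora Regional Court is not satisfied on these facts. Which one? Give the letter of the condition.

The Casdora Regional Court:
  (a) No such written consent has been filed. Condition not met.
  (b) The claim is a property claim, not a consumer claim, which satisfies one of the alternatives. The exception is not triggered, since no defendant resides in Casdora (they reside in Holbourne, Merford, Mermarsh). Satisfied.
  (c) The plaintiff resides in Merford, which is not Casdora, which satisfies one of the alternatives. Condition met.
Only condition (a) fails.

(a)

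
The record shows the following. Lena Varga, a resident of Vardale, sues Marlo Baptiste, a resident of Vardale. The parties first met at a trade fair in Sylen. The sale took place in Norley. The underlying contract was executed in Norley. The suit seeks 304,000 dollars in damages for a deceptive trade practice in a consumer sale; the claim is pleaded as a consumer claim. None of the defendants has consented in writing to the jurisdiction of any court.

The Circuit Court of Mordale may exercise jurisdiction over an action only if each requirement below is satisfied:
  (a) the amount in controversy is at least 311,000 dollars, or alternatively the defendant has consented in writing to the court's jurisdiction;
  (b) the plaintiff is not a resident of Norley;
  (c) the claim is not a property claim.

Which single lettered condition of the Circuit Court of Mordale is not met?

(a)

The Circuit Court of Mordale:
  (a) The amount in controversy is USD 304,000, below the $311,000 floor; no such written consent has been filed — none of the alternatives is met. Fails.
  (b) The plaintiff resides in Vardale, which is not Norley. Condition met.
  (c) The claim is a consumer claim, not a property claim. Satisfied.
Only condition (a) fails.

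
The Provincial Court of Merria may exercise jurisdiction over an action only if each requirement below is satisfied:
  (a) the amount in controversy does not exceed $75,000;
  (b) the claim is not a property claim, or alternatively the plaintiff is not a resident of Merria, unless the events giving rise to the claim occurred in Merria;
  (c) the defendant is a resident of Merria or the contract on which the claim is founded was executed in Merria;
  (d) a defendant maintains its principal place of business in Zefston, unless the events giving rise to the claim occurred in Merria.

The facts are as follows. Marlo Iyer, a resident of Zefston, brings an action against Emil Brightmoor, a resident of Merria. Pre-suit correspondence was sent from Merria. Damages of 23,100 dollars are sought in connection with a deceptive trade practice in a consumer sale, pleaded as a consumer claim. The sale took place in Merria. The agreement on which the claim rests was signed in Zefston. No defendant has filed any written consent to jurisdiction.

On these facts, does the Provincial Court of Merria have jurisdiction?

The Provincial Court of Merria:
  (a) The amount in controversy is 23,100 dollars, within the $75,000 ceiling. Met.
  (b) The claim is a consumer claim, not a property claim, so one alternative holds. Condition met.
  (c) The defendant resides in Merria, which satisfies one of the alternatives. Condition met.
  (d) No defendant is a corporation. The proviso rescues it, though: the operative events occurred in Merria. Satisfied.
  → The court has jurisdiction.

Yes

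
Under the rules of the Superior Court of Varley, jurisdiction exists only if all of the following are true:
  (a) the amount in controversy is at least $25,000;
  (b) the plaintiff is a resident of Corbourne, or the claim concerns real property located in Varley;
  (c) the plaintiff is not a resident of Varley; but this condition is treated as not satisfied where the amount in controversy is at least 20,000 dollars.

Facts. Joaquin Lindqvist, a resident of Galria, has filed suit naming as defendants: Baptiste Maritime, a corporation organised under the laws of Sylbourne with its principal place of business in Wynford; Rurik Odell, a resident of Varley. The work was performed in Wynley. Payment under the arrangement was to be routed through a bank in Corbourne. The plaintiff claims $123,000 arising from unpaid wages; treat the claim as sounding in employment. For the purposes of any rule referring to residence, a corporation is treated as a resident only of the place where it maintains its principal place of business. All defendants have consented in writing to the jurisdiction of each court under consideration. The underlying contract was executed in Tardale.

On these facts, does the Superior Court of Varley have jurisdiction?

No

The Superior Court of Varley:
  (a) The amount in controversy is USD 123,000, which meets the USD 25,000 floor. Met.
  (b) The plaintiff resides in Galria, not Corbourne; the claim does not concern real property — none of the alternatives is met. Not satisfied.
  (c) The plaintiff resides in Galria, which is not Varley. But the carve-out bites: the amount in controversy is 123,000 dollars, which meets the 20,000 dollars floor. Fails.
  → At least one condition fails; no jurisdiction.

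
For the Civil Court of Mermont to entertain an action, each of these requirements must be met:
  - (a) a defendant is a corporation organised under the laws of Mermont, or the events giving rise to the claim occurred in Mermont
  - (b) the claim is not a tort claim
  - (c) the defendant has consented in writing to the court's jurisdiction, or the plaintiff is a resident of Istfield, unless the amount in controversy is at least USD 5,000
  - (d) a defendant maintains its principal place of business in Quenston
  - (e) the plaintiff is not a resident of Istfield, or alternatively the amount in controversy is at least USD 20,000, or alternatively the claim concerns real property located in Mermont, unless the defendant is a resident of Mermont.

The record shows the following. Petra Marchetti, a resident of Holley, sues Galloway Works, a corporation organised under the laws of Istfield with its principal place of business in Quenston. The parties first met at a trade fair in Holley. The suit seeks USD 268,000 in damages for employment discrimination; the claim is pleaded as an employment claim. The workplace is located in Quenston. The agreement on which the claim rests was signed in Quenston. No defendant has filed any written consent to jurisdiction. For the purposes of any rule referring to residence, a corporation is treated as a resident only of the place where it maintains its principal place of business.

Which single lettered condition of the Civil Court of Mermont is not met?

(a)

The Civil Court of Mermont:
  (a) The corporate defendant(s) are organised in Istfield, not Mermont; the operative events occurred in Quenston, not Mermont — no alternative holds. Not met.
  (b) The claim is an employment claim, not a tort claim. Condition met.
  (c) No such written consent has been filed; the plaintiff resides in Holley, not Istfield — none of the alternatives is met. However, the amount in controversy is USD 268,000, which meets the $5,000 floor, so the 'unless' proviso supplies this condition. Met.
  (d) Galloway Works has its principal place of business in Quenston. Satisfied.
  (e) The plaintiff resides in Holley, which is not Istfield, so one alternative holds. Satisfied.
Only condition (a) fails.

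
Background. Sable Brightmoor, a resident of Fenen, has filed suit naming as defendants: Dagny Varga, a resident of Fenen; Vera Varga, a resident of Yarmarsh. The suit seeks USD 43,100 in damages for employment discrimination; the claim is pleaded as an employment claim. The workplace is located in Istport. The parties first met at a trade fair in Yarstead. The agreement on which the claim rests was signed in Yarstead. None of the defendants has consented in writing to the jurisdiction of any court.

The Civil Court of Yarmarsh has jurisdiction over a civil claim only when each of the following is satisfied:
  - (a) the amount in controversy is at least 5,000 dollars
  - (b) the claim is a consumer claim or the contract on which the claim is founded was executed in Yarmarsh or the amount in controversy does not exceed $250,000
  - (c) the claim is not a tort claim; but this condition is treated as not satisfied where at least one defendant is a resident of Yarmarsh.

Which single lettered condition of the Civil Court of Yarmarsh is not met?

(c)

The Civil Court of Yarmarsh:
  (a) The amount in controversy is 43,100 dollars, which meets the $5,000 floor. Satisfied.
  (b) The amount in controversy is $43,100, within the $250,000 ceiling, so this disjunct is met. Condition met.
  (c) The claim is an employment claim, not a tort claim. However, Vera Varga resides in Yarmarsh, which falls within the stated exception and so defeats the condition. Condition not met.
Only condition (c) fails.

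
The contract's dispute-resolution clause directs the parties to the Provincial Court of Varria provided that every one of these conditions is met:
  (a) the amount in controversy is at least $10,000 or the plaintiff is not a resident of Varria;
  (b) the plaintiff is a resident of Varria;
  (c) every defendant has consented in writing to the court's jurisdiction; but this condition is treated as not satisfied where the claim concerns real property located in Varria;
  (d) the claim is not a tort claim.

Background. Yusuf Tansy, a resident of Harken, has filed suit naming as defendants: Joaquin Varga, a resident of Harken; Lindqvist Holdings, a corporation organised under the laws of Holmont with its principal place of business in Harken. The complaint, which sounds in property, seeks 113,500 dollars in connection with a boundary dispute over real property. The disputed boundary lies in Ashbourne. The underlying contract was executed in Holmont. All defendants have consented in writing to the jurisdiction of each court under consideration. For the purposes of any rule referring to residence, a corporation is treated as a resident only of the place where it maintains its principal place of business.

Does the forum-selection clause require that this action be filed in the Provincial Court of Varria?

No

The Provincial Court of Varria:
  (a) The amount in controversy is $113,500, which meets the USD 10,000 floor — that alternative is enough. Met.
  (b) The plaintiff resides in Harken, not Varria. Not met.
  (c) Every defendant has filed written consent. And the carve-out is inapplicable — the property lies in Ashbourne, not Varria. Met.
  (d) The claim is a property claim, not a tort claim. Satisfied.
  → The clause does not apply.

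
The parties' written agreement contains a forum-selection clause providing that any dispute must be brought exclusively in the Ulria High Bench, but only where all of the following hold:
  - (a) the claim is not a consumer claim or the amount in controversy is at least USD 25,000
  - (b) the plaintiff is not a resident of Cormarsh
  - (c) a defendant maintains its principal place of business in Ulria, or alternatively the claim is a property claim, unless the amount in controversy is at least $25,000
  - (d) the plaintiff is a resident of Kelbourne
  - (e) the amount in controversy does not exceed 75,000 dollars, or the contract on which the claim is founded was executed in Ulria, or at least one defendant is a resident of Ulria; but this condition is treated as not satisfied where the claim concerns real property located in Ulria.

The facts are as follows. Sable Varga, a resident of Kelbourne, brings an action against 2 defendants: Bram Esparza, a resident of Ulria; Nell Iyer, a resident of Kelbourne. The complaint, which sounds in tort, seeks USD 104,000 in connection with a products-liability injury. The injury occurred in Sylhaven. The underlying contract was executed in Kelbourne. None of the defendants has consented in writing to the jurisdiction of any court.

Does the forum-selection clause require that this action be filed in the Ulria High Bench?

Yes

The Ulria High Bench:
  (a) The claim is a tort claim, not a consumer claim, which satisfies one of the alternatives. Satisfied.
  (b) The plaintiff resides in Kelbourne, which is not Cormarsh. Met.
  (c) No defendant is a corporation; the claim is a tort claim, not a property claim — no alternative holds. But the amount in controversy is USD 104,000, which meets the USD 25,000 floor, and the 'unless' clause therefore excuses the requirement. Met.
  (d) The plaintiff resides in Kelbourne. Met.
  (e) Bram Esparza resides in Ulria, so one alternative holds. And the carve-out is inapplicable — the claim does not concern real property. Condition met.
  → Forum clause is triggered.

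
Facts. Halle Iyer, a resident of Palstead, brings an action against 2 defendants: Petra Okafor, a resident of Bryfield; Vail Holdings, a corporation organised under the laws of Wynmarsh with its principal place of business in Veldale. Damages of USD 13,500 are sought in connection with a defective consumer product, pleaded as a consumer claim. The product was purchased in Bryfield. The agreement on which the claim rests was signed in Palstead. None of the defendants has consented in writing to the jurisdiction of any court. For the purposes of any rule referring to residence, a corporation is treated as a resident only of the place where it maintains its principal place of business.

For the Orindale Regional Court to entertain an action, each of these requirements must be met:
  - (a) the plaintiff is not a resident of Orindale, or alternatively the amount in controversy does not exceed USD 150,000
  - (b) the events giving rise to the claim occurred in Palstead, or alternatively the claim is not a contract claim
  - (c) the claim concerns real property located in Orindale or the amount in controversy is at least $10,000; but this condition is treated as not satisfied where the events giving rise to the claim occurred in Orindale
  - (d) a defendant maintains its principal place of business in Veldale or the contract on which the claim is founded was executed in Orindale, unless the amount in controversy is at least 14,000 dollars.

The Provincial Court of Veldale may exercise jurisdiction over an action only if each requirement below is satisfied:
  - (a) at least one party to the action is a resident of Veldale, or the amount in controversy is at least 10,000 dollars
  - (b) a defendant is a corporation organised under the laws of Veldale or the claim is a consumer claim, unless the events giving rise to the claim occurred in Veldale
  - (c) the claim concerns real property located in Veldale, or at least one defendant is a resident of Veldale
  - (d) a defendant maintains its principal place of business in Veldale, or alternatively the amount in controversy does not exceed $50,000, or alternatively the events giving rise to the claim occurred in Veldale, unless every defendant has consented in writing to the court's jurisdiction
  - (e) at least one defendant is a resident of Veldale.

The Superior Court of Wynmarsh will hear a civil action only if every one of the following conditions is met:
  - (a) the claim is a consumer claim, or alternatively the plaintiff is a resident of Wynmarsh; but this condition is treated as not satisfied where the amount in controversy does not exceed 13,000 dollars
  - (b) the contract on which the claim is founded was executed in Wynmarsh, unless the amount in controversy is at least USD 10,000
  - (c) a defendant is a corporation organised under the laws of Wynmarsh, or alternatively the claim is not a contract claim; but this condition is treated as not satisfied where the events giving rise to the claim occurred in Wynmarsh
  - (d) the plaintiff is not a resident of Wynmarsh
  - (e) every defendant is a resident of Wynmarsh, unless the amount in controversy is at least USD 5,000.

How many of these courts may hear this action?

The Orindale Regional Court:
  (a) The plaintiff resides in Palstead, which is not Orindale, which satisfies one of the alternatives. Condition met.
  (b) The claim is a consumer claim, not a contract claim, so one alternative holds. Condition met.
  (c) The amount in controversy is USD 13,500, which meets the 10,000 dollars floor — that alternative is enough. The carve-out does not apply: the operative events occurred in Bryfield, not Orindale. Satisfied.
  (d) Vail Holdings has its principal place of business in Veldale, so this disjunct is met. Condition met.
  → The court has jurisdiction.
The Provincial Court of Veldale:
  (a) Vail Holdings resides in Veldale, so one alternative holds. Met.
  (b) The claim is a consumer claim, which satisfies one of the alternatives. Condition met.
  (c) Vail Holdings resides in Veldale, which satisfies one of the alternatives. Condition met.
  (d) Vail Holdings has its principal place of business in Veldale — that alternative is enough. Satisfied.
  (e) Vail Holdings resides in Veldale. Satisfied.
  → The court has jurisdiction.
The Superior Court of Wynmarsh:
  (a) The claim is a consumer claim, which satisfies one of the alternatives. The carve-out does not apply: the amount in controversy is USD 13,500, above the 13,000 dollars ceiling. Satisfied.
  (b) The contract was executed in Palstead, not Wynmarsh. However, the amount in controversy is USD 13,500, which meets the USD 10,000 floor, so the 'unless' proviso supplies this condition. Satisfied.
  (c) Vail Holdings is organised under the laws of Wynmarsh — that alternative is enough. The exception is not triggered, since the operative events occurred in Bryfield, not Wynmarsh. Satisfied.
  (d) The plaintiff resides in Palstead, which is not Wynmarsh. Met.
  (e) The defendants reside as follows — Petra Okafor in Bryfield, Vail Holdings in Veldale — not all in Wynmarsh. The proviso rescues it, though: the amount in controversy is $13,500, which meets the USD 5,000 floor. Condition met.
  → All conditions met; jurisdiction exists.
Courts with jurisdiction: the Orindale Regional Court, the Provincial Court of Veldale, the Superior Court of Wynmarsh — 3 in total.

3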